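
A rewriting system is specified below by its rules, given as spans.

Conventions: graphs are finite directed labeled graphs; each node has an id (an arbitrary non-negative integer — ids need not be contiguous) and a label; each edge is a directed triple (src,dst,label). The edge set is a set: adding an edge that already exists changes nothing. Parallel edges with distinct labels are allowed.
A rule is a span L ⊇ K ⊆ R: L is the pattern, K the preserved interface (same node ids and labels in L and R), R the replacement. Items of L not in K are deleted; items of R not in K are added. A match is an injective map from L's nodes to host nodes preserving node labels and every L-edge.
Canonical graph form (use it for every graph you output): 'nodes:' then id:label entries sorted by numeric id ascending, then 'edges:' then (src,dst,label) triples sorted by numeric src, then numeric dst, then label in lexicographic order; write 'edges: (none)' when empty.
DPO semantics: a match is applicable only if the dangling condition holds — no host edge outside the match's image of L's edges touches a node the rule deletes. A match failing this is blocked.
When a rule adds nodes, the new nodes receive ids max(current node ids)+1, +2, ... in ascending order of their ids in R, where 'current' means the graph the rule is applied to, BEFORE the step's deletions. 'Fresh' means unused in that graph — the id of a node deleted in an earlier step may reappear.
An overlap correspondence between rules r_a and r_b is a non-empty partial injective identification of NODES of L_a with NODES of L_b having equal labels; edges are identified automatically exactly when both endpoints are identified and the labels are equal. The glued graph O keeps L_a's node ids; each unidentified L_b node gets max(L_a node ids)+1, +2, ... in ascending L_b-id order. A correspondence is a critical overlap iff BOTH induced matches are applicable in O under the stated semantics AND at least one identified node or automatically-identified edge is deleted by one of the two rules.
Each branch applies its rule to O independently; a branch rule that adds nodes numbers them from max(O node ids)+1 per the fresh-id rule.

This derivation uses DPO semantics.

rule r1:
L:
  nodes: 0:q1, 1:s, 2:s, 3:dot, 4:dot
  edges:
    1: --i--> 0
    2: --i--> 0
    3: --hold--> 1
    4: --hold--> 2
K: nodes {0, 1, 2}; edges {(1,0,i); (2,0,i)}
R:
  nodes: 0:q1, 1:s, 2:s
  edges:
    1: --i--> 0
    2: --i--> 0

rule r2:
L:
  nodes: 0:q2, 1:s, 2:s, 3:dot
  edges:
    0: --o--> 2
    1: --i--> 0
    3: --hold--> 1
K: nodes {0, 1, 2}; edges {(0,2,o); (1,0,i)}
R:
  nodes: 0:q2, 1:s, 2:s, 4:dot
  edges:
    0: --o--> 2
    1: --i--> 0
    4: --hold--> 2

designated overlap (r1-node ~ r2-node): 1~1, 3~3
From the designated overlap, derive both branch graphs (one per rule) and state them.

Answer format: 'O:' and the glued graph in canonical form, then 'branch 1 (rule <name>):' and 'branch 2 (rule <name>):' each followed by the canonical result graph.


O:
nodes: 0:q1, 1:s, 2:s, 3:dot, 4:dot, 5:q2, 6:s
edges: (1,0,i); (1,5,i); (2,0,i); (3,1,hold); (4,2,hold); (5,6,o)
branch 1 (rule r1):
nodes: 0:q1, 1:s, 2:s, 5:q2, 6:s
edges: (1,0,i); (1,5,i); (2,0,i); (5,6,o)
branch 2 (rule r2):
nodes: 0:q1, 1:s, 2:s, 4:dot, 5:q2, 6:s, 7:dot
edges: (1,0,i); (1,5,i); (2,0,i); (4,2,hold); (5,6,o); (7,6,hold)


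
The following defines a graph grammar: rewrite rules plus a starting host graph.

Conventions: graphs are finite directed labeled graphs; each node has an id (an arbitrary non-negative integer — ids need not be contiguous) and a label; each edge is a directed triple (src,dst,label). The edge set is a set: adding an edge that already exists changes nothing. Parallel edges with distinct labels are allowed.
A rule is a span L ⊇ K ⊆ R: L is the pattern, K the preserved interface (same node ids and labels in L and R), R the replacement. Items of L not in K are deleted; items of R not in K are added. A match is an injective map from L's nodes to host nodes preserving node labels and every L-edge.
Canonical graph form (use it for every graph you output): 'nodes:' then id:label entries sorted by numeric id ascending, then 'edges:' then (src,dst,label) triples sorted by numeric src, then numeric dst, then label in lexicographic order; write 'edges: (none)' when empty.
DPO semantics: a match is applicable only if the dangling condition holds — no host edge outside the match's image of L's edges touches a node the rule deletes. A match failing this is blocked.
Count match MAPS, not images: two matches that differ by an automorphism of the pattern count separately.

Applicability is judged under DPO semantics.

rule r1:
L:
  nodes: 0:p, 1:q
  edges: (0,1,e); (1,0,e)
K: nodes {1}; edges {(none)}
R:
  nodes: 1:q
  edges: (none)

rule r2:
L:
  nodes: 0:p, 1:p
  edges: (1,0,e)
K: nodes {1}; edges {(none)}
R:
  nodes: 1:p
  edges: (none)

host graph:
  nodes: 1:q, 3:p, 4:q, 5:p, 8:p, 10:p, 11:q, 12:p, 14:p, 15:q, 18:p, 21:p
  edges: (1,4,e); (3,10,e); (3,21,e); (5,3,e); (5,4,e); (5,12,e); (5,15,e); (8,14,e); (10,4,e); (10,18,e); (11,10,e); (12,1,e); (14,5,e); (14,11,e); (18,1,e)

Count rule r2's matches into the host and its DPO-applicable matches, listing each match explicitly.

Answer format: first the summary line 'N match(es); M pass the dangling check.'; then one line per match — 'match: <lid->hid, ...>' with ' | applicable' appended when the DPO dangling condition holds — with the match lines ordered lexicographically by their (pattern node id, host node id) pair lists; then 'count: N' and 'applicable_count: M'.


7 match(es); 1 pass the dangling check.
match: 0->3, 1->5
match: 0->5, 1->14
match: 0->10, 1->3
match: 0->12, 1->5
match: 0->14, 1->8
match: 0->18, 1->10
match: 0->21, 1->3 | applicable
count: 7
applicable_count: 1


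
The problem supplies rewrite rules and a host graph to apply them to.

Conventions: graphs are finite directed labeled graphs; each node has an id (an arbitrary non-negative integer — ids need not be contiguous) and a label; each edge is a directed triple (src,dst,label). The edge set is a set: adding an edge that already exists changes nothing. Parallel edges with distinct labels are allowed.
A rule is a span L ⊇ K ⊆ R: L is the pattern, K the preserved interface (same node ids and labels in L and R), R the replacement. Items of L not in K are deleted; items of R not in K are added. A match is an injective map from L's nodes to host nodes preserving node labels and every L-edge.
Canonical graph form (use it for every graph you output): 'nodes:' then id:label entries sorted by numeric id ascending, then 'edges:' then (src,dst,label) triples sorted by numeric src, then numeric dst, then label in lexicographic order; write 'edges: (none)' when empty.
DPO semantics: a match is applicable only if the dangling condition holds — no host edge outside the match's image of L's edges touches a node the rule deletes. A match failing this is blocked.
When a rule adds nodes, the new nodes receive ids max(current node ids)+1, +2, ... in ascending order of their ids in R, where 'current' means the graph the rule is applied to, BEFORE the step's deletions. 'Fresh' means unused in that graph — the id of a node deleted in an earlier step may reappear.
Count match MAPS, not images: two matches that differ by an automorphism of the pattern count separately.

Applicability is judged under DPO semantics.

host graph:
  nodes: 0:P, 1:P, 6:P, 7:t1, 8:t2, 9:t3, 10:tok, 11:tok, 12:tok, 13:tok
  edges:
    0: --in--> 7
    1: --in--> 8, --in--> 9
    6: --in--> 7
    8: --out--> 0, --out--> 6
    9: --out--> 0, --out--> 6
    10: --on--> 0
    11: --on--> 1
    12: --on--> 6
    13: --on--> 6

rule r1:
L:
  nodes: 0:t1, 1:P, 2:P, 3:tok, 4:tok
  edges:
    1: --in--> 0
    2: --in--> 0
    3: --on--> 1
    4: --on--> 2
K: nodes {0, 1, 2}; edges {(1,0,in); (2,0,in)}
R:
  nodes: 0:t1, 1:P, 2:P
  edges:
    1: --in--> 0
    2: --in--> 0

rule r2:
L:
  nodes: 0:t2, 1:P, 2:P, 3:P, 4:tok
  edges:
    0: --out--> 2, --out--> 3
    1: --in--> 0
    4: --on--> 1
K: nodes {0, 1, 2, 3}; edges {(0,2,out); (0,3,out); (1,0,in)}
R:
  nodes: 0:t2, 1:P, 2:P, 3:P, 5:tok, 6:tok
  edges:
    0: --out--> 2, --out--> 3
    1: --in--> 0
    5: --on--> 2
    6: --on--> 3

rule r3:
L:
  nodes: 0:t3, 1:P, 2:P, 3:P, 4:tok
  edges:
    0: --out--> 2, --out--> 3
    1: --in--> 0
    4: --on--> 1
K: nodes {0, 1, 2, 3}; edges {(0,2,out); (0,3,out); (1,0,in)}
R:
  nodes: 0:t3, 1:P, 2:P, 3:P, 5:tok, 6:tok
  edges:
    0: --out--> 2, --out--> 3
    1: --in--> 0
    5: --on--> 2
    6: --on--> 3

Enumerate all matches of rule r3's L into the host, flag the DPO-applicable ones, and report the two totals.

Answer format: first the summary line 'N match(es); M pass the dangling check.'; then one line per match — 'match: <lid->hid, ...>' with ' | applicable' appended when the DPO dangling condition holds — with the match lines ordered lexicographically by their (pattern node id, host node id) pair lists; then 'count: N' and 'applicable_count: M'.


2 match(es); 2 pass the dangling check.
match: 0->9, 1->1, 2->0, 3->6, 4->11 | applicable
match: 0->9, 1->1, 2->6, 3->0, 4->11 | applicable
count: 2
applicable_count: 2


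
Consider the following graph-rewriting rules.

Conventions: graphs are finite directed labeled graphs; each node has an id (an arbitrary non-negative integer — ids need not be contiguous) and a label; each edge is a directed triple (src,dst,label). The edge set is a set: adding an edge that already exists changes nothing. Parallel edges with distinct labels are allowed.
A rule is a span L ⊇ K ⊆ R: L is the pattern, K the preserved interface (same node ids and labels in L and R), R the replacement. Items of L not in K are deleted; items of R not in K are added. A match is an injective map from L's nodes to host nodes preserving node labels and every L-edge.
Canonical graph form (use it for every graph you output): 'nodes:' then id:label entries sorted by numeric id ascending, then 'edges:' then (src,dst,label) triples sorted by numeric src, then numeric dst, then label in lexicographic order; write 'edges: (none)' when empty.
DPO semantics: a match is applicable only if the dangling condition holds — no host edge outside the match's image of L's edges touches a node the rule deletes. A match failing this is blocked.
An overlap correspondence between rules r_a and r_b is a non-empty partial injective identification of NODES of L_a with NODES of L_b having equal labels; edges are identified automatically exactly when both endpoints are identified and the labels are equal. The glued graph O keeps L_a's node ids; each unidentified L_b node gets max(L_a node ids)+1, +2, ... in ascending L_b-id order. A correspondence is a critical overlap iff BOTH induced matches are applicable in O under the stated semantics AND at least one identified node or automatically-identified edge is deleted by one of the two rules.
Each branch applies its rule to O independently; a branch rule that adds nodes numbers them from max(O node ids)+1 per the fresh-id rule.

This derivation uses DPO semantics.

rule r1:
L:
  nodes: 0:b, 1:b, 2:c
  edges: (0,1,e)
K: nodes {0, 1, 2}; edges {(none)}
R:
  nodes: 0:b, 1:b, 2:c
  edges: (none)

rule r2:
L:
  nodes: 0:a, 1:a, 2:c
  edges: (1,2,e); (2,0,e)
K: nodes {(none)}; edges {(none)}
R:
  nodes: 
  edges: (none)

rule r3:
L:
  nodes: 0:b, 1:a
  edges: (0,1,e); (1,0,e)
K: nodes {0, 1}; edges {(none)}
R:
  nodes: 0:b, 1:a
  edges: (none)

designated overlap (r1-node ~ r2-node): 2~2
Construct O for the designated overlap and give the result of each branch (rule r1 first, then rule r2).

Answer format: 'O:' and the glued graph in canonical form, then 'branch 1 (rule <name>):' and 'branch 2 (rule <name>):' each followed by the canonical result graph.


O:
nodes: 0:b, 1:b, 2:c, 3:a, 4:a
edges: (0,1,e); (2,3,e); (4,2,e)
branch 1 (rule r1):
nodes: 0:b, 1:b, 2:c, 3:a, 4:a
edges: (2,3,e); (4,2,e)
branch 2 (rule r2):
nodes: 0:b, 1:b
edges: (0,1,e)


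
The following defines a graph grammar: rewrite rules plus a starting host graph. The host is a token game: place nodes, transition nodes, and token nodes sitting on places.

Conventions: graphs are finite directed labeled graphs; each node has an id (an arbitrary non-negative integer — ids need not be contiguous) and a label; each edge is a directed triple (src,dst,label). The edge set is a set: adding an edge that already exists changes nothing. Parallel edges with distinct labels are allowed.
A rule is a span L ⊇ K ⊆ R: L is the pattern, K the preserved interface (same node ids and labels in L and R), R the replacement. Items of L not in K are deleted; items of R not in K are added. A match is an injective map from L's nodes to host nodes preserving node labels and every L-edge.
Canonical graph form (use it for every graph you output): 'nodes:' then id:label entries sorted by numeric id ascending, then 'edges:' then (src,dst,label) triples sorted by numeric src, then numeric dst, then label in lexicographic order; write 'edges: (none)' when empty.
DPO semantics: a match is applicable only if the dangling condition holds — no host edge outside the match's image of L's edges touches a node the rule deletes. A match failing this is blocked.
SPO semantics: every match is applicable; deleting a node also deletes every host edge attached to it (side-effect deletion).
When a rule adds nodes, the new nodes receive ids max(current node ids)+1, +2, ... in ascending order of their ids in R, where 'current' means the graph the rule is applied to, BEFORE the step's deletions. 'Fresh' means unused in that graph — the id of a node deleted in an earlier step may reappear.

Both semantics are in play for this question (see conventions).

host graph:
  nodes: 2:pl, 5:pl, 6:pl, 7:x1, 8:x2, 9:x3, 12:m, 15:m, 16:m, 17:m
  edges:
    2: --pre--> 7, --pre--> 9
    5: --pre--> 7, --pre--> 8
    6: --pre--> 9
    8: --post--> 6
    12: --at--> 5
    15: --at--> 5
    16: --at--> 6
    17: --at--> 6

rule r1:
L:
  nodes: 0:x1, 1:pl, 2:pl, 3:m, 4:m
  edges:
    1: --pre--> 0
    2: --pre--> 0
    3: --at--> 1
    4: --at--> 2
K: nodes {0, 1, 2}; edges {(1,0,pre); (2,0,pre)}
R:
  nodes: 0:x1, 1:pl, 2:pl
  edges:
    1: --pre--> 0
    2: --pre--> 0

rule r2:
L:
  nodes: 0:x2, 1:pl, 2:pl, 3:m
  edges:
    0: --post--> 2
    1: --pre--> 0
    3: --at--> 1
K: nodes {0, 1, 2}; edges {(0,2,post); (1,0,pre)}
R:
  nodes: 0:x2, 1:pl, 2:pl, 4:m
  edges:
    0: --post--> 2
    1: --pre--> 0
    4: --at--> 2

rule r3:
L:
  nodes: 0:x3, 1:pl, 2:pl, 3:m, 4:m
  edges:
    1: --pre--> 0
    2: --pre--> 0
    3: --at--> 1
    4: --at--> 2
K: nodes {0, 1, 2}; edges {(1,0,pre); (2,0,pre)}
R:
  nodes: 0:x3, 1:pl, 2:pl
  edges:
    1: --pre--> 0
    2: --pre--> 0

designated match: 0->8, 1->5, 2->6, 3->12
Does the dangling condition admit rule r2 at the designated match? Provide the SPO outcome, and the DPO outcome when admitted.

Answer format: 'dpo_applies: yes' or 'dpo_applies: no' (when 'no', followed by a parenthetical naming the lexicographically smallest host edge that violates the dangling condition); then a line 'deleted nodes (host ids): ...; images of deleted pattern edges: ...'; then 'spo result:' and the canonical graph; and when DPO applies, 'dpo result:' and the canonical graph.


dpo_applies: yes
deleted nodes (host ids): 12; images of deleted pattern edges: (12,5,at)
spo result:
nodes: 2:pl, 5:pl, 6:pl, 7:x1, 8:x2, 9:x3, 15:m, 16:m, 17:m, 18:m
edges: (2,7,pre); (2,9,pre); (5,7,pre); (5,8,pre); (6,9,pre); (8,6,post); (15,5,at); (16,6,at); (17,6,at); (18,6,at)
dpo result:
nodes: 2:pl, 5:pl, 6:pl, 7:x1, 8:x2, 9:x3, 15:m, 16:m, 17:m, 18:m
edges: (2,7,pre); (2,9,pre); (5,7,pre); (5,8,pre); (6,9,pre); (8,6,post); (15,5,at); (16,6,at); (17,6,at); (18,6,at)


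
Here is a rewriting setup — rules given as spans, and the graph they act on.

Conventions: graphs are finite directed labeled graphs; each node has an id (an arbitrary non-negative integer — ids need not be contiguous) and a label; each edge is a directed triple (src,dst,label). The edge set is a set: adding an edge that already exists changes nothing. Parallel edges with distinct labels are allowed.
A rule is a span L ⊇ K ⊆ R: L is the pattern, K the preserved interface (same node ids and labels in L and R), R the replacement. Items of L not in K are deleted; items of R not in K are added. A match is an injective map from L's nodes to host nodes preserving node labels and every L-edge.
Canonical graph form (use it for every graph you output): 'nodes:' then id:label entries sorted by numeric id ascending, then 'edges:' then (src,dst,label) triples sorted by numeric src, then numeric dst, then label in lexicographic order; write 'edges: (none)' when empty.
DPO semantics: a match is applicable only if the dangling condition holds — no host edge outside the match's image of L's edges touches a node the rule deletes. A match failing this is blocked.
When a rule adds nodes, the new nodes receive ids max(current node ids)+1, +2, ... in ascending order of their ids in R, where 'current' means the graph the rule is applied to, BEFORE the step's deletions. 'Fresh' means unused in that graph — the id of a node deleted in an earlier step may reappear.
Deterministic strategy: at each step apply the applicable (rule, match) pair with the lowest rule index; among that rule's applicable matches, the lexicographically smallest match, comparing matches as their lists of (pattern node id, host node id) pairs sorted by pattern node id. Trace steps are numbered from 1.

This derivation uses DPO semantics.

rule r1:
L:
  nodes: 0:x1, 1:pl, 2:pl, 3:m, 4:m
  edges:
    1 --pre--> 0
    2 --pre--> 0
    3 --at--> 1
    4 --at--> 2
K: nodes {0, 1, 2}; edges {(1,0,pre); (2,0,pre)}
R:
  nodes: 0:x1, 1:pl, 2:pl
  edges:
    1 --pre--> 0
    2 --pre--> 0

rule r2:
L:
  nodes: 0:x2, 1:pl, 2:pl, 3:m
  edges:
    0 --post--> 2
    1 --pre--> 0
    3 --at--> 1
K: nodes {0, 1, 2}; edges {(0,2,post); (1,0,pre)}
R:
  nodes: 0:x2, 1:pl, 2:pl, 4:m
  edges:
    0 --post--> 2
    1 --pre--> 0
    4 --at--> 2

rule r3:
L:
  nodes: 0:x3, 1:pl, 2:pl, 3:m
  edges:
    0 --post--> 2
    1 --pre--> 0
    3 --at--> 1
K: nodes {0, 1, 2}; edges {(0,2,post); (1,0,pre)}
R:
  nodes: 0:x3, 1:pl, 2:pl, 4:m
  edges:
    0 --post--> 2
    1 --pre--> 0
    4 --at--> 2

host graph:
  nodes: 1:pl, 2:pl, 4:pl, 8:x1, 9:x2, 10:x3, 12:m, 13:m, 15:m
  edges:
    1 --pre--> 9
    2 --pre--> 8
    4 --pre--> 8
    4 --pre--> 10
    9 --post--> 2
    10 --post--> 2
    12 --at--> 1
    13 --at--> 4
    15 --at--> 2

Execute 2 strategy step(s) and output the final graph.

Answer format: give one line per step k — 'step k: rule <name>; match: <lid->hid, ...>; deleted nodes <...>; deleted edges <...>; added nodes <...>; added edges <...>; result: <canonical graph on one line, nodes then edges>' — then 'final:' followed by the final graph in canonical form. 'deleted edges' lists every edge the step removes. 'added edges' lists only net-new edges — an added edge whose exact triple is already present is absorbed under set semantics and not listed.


step 1: rule r1; match: 0->8, 1->2, 2->4, 3->15, 4->13; deleted nodes 13, 15; deleted edges (13,4,at); (15,2,at); added nodes (none); added edges (none); result: nodes: 1:pl, 2:pl, 4:pl, 8:x1, 9:x2, 10:x3, 12:m edges: (1,9,pre); (2,8,pre); (4,8,pre); (4,10,pre); (9,2,post); (10,2,post); (12,1,at)
step 2: rule r2; match: 0->9, 1->1, 2->2, 3->12; deleted nodes 12; deleted edges (12,1,at); added nodes 13; added edges (13,2,at); result: nodes: 1:pl, 2:pl, 4:pl, 8:x1, 9:x2, 10:x3, 13:m edges: (1,9,pre); (2,8,pre); (4,8,pre); (4,10,pre); (9,2,post); (10,2,post); (13,2,at)
final:
nodes: 1:pl, 2:pl, 4:pl, 8:x1, 9:x2, 10:x3, 13:m
edges: (1,9,pre); (2,8,pre); (4,8,pre); (4,10,pre); (9,2,post); (10,2,post); (13,2,at)


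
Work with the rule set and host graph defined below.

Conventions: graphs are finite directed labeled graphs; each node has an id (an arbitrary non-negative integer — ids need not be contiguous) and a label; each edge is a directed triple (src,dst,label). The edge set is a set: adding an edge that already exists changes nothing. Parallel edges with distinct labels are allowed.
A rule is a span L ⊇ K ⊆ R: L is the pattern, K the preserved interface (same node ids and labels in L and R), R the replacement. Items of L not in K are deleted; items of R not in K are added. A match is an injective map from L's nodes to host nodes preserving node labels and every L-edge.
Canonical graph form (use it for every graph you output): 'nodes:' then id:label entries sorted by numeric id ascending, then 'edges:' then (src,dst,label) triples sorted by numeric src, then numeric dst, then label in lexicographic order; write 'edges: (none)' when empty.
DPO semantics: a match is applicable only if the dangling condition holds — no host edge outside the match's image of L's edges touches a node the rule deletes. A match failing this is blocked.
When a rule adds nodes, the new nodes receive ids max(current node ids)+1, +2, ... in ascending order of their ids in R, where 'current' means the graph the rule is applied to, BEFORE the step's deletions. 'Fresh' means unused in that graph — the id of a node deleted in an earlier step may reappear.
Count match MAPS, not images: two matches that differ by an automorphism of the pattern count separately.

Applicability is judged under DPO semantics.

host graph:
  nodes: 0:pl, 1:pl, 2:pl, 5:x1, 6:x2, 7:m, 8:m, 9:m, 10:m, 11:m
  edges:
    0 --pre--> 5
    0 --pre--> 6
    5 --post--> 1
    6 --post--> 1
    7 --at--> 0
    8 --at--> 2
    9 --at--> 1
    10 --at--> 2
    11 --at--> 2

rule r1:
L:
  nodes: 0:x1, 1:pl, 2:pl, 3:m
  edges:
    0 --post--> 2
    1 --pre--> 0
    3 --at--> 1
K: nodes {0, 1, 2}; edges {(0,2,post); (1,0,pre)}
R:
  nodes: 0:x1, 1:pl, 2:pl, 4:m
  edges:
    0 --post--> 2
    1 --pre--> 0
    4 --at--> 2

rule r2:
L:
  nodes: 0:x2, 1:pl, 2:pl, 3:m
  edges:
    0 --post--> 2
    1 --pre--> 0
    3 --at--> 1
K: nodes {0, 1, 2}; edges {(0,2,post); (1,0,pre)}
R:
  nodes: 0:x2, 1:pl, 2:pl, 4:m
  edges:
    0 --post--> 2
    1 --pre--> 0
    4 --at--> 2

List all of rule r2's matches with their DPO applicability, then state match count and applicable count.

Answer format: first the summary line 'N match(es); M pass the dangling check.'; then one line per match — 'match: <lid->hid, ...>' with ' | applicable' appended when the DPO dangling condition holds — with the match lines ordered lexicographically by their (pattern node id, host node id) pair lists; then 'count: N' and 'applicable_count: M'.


1 match(es); 1 pass the dangling check.
match: 0->6, 1->0, 2->1, 3->7 | applicable
count: 1
applicable_count: 1


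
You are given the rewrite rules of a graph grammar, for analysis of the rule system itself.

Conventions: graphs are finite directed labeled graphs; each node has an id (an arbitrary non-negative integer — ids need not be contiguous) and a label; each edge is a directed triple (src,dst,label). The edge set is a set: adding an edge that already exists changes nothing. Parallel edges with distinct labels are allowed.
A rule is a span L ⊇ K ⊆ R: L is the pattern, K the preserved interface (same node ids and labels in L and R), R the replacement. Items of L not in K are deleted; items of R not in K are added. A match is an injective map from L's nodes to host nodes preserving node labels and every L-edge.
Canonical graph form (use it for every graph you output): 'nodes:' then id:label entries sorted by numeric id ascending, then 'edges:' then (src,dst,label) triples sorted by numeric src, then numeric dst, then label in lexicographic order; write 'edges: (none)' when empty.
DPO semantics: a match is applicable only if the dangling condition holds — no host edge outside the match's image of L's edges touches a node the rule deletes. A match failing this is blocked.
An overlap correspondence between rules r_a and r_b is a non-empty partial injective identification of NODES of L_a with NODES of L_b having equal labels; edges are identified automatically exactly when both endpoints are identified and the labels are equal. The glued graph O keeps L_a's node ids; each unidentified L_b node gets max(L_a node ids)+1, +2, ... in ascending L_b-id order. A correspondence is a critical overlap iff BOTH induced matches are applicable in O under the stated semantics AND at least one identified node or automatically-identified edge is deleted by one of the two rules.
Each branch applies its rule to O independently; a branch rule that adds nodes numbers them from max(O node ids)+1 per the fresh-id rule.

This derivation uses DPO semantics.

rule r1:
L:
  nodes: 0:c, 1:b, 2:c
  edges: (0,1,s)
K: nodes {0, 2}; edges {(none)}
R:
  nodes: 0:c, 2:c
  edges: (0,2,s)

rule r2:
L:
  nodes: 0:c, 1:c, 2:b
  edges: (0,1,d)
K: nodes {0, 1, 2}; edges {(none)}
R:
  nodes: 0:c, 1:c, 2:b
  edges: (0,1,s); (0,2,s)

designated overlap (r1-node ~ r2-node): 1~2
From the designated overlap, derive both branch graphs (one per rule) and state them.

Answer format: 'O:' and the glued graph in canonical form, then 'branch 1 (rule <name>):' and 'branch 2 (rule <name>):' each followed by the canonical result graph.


O:
nodes: 0:c, 1:b, 2:c, 3:c, 4:c
edges: (0,1,s); (3,4,d)
branch 1 (rule r1):
nodes: 0:c, 2:c, 3:c, 4:c
edges: (0,2,s); (3,4,d)
branch 2 (rule r2):
nodes: 0:c, 1:b, 2:c, 3:c, 4:c
edges: (0,1,s); (3,1,s); (3,4,s)


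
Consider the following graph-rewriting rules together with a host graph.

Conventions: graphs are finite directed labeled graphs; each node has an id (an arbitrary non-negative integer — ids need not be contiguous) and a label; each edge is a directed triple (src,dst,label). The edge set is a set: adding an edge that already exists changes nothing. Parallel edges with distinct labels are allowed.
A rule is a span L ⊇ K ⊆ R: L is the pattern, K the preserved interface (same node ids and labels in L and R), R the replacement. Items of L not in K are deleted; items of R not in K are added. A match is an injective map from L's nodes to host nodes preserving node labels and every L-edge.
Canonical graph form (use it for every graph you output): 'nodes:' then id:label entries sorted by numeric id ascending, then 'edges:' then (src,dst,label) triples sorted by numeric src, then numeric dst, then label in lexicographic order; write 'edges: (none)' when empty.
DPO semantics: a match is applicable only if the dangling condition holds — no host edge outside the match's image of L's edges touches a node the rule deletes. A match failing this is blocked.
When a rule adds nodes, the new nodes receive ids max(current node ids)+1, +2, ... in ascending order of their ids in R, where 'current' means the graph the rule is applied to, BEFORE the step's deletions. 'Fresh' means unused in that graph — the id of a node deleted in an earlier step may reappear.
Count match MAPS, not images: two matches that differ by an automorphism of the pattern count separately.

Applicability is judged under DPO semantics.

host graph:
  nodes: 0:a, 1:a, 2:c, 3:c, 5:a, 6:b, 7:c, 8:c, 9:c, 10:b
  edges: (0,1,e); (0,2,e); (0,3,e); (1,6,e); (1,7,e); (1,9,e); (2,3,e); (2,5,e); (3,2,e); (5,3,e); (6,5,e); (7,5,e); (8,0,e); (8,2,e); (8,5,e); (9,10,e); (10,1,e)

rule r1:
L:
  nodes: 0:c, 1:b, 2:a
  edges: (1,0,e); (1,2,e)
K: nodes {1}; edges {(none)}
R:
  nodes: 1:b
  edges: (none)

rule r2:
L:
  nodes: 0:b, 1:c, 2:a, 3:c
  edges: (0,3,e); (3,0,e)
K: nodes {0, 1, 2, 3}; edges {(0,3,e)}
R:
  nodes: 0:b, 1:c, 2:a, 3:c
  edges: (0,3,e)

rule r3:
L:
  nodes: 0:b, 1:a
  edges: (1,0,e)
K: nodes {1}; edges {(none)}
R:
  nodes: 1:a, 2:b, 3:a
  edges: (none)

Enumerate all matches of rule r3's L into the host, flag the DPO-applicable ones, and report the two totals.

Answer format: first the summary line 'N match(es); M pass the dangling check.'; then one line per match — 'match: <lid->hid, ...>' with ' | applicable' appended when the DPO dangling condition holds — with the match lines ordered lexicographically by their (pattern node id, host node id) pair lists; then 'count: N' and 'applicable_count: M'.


1 match(es); 0 pass the dangling check.
match: 0->6, 1->1
count: 1
applicable_count: 0


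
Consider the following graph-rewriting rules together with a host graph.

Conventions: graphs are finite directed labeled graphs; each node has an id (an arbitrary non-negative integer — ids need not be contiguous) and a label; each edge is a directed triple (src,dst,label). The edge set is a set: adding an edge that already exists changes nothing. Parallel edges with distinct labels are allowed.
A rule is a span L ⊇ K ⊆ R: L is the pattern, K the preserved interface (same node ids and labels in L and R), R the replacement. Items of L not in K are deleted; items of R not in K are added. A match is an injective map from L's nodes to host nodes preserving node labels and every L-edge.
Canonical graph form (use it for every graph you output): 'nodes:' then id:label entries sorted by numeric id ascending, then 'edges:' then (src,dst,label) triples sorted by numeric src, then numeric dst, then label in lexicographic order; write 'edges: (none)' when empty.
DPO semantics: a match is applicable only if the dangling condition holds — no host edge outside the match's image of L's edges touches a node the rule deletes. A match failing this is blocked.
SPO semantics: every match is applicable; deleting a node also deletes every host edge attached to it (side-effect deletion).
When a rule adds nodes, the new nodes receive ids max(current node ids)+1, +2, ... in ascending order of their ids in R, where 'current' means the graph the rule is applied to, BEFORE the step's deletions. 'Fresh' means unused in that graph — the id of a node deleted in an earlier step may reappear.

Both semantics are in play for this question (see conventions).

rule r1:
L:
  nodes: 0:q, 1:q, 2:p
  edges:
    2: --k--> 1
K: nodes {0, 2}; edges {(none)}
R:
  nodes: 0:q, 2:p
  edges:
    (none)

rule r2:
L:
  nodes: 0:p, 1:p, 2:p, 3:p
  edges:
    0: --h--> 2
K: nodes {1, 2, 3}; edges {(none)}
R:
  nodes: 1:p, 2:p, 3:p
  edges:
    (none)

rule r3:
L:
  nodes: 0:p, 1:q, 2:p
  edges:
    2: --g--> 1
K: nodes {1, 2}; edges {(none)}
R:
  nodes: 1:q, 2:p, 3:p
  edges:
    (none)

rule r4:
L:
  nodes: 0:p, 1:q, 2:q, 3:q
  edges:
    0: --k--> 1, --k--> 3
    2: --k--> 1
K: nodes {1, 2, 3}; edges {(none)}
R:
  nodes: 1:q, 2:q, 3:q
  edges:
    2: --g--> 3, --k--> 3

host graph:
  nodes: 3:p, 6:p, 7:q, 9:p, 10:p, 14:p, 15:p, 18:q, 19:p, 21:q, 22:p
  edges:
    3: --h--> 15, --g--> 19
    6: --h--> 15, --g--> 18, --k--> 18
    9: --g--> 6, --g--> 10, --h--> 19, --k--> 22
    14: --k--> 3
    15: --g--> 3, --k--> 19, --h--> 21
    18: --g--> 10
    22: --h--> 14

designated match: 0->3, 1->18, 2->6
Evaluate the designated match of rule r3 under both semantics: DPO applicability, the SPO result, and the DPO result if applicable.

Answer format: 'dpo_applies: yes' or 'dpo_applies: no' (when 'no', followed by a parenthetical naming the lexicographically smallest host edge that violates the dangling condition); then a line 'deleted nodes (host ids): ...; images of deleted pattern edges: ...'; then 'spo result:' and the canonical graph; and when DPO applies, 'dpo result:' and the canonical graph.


dpo_applies: no
(the rule deletes node 3, which keeps host edge (3,15,h) outside the match image — the dangling condition fails, DPO blocks; SPO proceeds and side-deletes such edges)
deleted nodes (host ids): 3; images of deleted pattern edges: (6,18,g)
spo result:
nodes: 6:p, 7:q, 9:p, 10:p, 14:p, 15:p, 18:q, 19:p, 21:q, 22:p, 23:p
edges: (6,15,h); (6,18,k); (9,6,g); (9,10,g); (9,19,h); (9,22,k); (15,19,k); (15,21,h); (18,10,g); (22,14,h)


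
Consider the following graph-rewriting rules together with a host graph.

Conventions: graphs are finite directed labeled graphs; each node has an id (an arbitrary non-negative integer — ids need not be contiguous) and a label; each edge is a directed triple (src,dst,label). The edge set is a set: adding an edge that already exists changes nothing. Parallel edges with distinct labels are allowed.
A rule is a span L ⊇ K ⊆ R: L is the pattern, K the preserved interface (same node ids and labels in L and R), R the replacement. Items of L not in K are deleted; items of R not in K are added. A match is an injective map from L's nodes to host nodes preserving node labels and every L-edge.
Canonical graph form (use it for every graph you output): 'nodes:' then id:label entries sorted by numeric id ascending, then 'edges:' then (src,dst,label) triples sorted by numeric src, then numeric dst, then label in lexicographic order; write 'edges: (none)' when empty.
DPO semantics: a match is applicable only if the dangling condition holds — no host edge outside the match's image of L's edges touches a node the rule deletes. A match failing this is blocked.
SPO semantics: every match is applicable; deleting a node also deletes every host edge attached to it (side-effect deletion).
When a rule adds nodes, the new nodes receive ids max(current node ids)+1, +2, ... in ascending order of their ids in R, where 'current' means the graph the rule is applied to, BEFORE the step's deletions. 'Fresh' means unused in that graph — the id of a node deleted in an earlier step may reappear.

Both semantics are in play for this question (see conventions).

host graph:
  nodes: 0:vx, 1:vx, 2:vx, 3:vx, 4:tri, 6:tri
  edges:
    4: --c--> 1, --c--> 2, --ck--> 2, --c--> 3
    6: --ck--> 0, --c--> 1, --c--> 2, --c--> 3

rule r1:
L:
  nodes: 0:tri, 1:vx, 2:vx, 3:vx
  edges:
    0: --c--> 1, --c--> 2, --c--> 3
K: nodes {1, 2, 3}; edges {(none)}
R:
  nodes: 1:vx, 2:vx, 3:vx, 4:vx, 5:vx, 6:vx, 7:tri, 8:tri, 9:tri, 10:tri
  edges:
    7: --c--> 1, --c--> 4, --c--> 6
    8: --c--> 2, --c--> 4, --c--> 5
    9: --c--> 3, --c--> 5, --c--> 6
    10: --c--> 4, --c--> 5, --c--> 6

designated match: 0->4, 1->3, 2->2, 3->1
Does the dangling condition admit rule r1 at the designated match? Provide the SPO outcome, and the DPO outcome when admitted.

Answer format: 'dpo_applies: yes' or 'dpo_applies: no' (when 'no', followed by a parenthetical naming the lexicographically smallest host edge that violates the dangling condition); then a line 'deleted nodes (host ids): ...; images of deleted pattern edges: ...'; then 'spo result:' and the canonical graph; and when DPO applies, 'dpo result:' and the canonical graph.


dpo_applies: no
(the rule deletes node 4, which keeps host edge (4,2,ck) outside the match image — the dangling condition fails, DPO blocks; SPO proceeds and side-deletes such edges)
deleted nodes (host ids): 4; images of deleted pattern edges: (4,1,c); (4,2,c); (4,3,c)
spo result:
nodes: 0:vx, 1:vx, 2:vx, 3:vx, 6:tri, 7:vx, 8:vx, 9:vx, 10:tri, 11:tri, 12:tri, 13:tri
edges: (6,0,ck); (6,1,c); (6,2,c); (6,3,c); (10,3,c); (10,7,c); (10,9,c); (11,2,c); (11,7,c); (11,8,c); (12,1,c); (12,8,c); (12,9,c); (13,7,c); (13,8,c); (13,9,c)


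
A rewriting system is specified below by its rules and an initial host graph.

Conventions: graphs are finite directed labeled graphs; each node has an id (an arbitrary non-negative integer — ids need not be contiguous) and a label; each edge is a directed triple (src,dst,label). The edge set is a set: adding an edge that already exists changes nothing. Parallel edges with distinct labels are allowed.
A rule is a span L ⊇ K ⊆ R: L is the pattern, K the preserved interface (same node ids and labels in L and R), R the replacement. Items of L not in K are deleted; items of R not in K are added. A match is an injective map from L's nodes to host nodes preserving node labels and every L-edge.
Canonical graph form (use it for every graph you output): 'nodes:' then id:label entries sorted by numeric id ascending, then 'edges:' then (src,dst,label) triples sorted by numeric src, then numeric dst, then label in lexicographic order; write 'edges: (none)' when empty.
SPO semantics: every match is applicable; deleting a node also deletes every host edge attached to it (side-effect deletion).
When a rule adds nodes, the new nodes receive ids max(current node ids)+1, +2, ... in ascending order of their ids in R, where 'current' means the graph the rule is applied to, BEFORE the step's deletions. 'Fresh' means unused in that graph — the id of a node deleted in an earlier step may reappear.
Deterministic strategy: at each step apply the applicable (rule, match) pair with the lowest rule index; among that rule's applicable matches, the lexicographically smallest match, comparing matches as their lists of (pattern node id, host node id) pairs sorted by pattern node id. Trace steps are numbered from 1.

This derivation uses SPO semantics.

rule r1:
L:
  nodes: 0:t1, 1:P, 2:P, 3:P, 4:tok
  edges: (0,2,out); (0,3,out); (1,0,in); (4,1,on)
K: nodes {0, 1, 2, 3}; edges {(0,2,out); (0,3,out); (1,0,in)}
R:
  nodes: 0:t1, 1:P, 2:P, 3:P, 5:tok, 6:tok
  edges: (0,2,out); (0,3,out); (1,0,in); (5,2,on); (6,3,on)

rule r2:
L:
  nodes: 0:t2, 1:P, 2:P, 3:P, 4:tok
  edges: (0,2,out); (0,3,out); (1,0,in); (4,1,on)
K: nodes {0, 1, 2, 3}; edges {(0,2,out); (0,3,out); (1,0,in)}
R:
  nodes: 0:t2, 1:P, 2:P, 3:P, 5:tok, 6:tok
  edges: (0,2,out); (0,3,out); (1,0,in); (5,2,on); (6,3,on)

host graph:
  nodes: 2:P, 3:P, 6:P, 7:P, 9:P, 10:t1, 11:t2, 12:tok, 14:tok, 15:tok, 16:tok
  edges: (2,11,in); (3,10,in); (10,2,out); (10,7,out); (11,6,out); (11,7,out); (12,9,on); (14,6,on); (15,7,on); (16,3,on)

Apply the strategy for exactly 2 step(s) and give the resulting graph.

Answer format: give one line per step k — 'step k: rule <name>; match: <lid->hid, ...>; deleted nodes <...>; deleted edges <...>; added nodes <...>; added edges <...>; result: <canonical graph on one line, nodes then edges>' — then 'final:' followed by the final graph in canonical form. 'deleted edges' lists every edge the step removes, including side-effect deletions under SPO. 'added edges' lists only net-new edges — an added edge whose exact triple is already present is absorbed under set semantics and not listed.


step 1: rule r1; match: 0->10, 1->3, 2->2, 3->7, 4->16; deleted nodes 16; deleted edges (16,3,on); added nodes 17, 18; added edges (17,2,on); (18,7,on); result: nodes: 2:P, 3:P, 6:P, 7:P, 9:P, 10:t1, 11:t2, 12:tok, 14:tok, 15:tok, 17:tok, 18:tok edges: (2,11,in); (3,10,in); (10,2,out); (10,7,out); (11,6,out); (11,7,out); (12,9,on); (14,6,on); (15,7,on); (17,2,on); (18,7,on)
step 2: rule r2; match: 0->11, 1->2, 2->6, 3->7, 4->17; deleted nodes 17; deleted edges (17,2,on); added nodes 19, 20; added edges (19,6,on); (20,7,on); result: nodes: 2:P, 3:P, 6:P, 7:P, 9:P, 10:t1, 11:t2, 12:tok, 14:tok, 15:tok, 18:tok, 19:tok, 20:tok edges: (2,11,in); (3,10,in); (10,2,out); (10,7,out); (11,6,out); (11,7,out); (12,9,on); (14,6,on); (15,7,on); (18,7,on); (19,6,on); (20,7,on)
final:
nodes: 2:P, 3:P, 6:P, 7:P, 9:P, 10:t1, 11:t2, 12:tok, 14:tok, 15:tok, 18:tok, 19:tok, 20:tok
edges: (2,11,in); (3,10,in); (10,2,out); (10,7,out); (11,6,out); (11,7,out); (12,9,on); (14,6,on); (15,7,on); (18,7,on); (19,6,on); (20,7,on)


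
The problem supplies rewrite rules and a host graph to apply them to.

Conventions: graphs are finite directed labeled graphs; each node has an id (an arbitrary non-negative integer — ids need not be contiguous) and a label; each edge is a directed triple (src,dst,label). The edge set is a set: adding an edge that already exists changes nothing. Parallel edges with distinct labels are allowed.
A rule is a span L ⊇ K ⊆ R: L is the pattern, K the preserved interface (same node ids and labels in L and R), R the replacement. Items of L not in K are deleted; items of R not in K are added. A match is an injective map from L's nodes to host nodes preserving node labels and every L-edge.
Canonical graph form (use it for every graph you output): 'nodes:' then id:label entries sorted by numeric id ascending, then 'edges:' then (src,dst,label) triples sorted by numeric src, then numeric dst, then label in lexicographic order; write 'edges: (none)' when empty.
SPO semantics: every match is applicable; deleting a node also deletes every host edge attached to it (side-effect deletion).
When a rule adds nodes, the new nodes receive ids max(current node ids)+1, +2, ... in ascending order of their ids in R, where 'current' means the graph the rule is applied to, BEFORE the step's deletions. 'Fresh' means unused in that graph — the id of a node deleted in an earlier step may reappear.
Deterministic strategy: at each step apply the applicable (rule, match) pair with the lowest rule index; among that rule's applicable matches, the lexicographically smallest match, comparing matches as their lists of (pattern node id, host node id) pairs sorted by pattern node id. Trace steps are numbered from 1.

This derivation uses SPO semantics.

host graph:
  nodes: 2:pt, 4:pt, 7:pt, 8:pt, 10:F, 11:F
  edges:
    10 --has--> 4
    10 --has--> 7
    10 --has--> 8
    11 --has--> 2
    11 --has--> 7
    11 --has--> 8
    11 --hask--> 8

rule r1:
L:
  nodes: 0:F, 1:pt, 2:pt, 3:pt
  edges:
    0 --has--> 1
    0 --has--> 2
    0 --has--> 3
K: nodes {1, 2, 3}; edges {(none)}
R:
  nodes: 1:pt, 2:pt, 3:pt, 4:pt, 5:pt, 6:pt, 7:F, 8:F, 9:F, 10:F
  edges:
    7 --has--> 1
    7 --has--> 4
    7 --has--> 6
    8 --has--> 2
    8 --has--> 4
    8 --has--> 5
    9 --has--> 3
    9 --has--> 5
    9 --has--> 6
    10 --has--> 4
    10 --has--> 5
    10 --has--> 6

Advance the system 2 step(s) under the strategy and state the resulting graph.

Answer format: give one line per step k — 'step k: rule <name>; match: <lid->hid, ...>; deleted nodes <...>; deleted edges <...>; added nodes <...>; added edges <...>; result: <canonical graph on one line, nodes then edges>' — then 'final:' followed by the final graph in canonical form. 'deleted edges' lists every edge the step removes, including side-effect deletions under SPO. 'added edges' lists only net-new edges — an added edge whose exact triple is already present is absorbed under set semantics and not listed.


step 1: rule r1; match: 0->10, 1->4, 2->7, 3->8; deleted nodes 10; deleted edges (10,4,has); (10,7,has); (10,8,has); added nodes 12, 13, 14, 15, 16, 17, 18; added edges (15,4,has); (15,12,has); (15,14,has); (16,7,has); (16,12,has); (16,13,has); (17,8,has); (17,13,has); (17,14,has); (18,12,has); (18,13,has); (18,14,has); result: nodes: 2:pt, 4:pt, 7:pt, 8:pt, 11:F, 12:pt, 13:pt, 14:pt, 15:F, 16:F, 17:F, 18:F edges: (11,2,has); (11,7,has); (11,8,has); (11,8,hask); (15,4,has); (15,12,has); (15,14,has); (16,7,has); (16,12,has); (16,13,has); (17,8,has); (17,13,has); (17,14,has); (18,12,has); (18,13,has); (18,14,has)
step 2: rule r1; match: 0->11, 1->2, 2->7, 3->8; deleted nodes 11; deleted edges (11,2,has); (11,7,has); (11,8,has); (11,8,hask); added nodes 19, 20, 21, 22, 23, 24, 25; added edges (22,2,has); (22,19,has); (22,21,has); (23,7,has); (23,19,has); (23,20,has); (24,8,has); (24,20,has); (24,21,has); (25,19,has); (25,20,has); (25,21,has); result: nodes: 2:pt, 4:pt, 7:pt, 8:pt, 12:pt, 13:pt, 14:pt, 15:F, 16:F, 17:F, 18:F, 19:pt, 20:pt, 21:pt, 22:F, 23:F, 24:F, 25:F edges: (15,4,has); (15,12,has); (15,14,has); (16,7,has); (16,12,has); (16,13,has); (17,8,has); (17,13,has); (17,14,has); (18,12,has); (18,13,has); (18,14,has); (22,2,has); (22,19,has); (22,21,has); (23,7,has); (23,19,has); (23,20,has); (24,8,has); (24,20,has); (24,21,has); (25,19,has); (25,20,has); (25,21,has)
final:
nodes: 2:pt, 4:pt, 7:pt, 8:pt, 12:pt, 13:pt, 14:pt, 15:F, 16:F, 17:F, 18:F, 19:pt, 20:pt, 21:pt, 22:F, 23:F, 24:F, 25:F
edges: (15,4,has); (15,12,has); (15,14,has); (16,7,has); (16,12,has); (16,13,has); (17,8,has); (17,13,has); (17,14,has); (18,12,has); (18,13,has); (18,14,has); (22,2,has); (22,19,has); (22,21,has); (23,7,has); (23,19,has); (23,20,has); (24,8,has); (24,20,has); (24,21,has); (25,19,has); (25,20,has); (25,21,has)
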